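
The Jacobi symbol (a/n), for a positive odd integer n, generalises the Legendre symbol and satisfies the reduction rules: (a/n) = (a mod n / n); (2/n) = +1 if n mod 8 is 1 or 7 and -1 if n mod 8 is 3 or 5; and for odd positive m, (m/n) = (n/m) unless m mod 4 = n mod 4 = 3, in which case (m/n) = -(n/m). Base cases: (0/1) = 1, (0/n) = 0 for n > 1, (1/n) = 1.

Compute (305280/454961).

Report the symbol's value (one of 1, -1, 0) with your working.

305280 = 2^7·2385; (2/454961) = +1 since 454961 mod 8 = 1, so (305280/454961) = (+1)^7·(2385/454961); sign now +1
reciprocity: (2385/454961) = +1·(454961/2385) since 2385 mod 4 = 1, 454961 mod 4 = 1; sign now +1
(454961/2385) = (1811/2385)   [reduce mod 2385]
reciprocity: (1811/2385) = +1·(2385/1811) since 1811 mod 4 = 3, 2385 mod 4 = 1; sign now +1
(2385/1811) = (574/1811)   [reduce mod 1811]
574 = 2^1·287; (2/1811) = -1 since 1811 mod 8 = 3, so (574/1811) = (-1)^1·(287/1811); sign now -1
reciprocity: (287/1811) = -1·(1811/287) since 287 mod 4 = 3, 1811 mod 4 = 3; sign now +1
(1811/287) = (89/287)   [reduce mod 287]
reciprocity: (89/287) = +1·(287/89) since 89 mod 4 = 1, 287 mod 4 = 3; sign now +1
(287/89) = (20/89)   [reduce mod 89]
20 = 2^2·5; (2/89) = +1 since 89 mod 8 = 1, so (20/89) = (+1)^2·(5/89); sign now +1
reciprocity: (5/89) = +1·(89/5) since 5 mod 4 = 1, 89 mod 4 = 1; sign now +1
(89/5) = (4/5)   [reduce mod 5]
4 = 2^2·1; (2/5) = -1 since 5 mod 8 = 5, so (4/5) = (-1)^2·(1/5); sign now +1
(1/5) = 1; final value = sign = +1

1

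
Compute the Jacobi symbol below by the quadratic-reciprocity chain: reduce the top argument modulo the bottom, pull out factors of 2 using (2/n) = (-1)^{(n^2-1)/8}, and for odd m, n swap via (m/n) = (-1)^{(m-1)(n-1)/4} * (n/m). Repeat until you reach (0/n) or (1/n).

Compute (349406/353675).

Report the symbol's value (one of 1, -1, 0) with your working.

1

factor out 2^1: 349406 = 2^1·174703; with 353675 mod 8 = 3, (2/353675) = -1; sign now -1; continue with (174703/353675)
flip (174703/353675) -> (353675/174703): both odd, 174703 mod 4 = 3, 353675 mod 4 = 3, so the flip contributes -1; sign now +1
(353675/174703): 353675 mod 174703 = 4269, so (353675/174703) = (4269/174703)
flip (4269/174703) -> (174703/4269): both odd, 4269 mod 4 = 1, 174703 mod 4 = 3, so the flip contributes +1; sign now +1
(174703/4269): 174703 mod 4269 = 3943, so (174703/4269) = (3943/4269)
flip (3943/4269) -> (4269/3943): both odd, 3943 mod 4 = 3, 4269 mod 4 = 1, so the flip contributes +1; sign now +1
(4269/3943): 4269 mod 3943 = 326, so (4269/3943) = (326/3943)
factor out 2^1: 326 = 2^1·163; with 3943 mod 8 = 7, (2/3943) = +1; sign now +1; continue with (163/3943)
flip (163/3943) -> (3943/163): both odd, 163 mod 4 = 3, 3943 mod 4 = 3, so the flip contributes -1; sign now -1
(3943/163): 3943 mod 163 = 31, so (3943/163) = (31/163)
flip (31/163) -> (163/31): both odd, 31 mod 4 = 3, 163 mod 4 = 3, so the flip contributes -1; sign now +1
(163/31): 163 mod 31 = 8, so (163/31) = (8/31)
factor out 2^3: 8 = 2^3·1; with 31 mod 8 = 7, (2/31) = +1; sign now +1; continue with (1/31)
reached (1/31) = 1, so the symbol is +1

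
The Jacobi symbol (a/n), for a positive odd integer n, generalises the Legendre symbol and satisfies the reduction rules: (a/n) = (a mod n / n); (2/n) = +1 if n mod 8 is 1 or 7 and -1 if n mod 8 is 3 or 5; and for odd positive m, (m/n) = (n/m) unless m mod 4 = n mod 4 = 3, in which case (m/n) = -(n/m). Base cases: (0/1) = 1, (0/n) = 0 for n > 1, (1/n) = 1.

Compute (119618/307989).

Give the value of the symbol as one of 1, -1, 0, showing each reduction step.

1

factor out 2^1: 119618 = 2^1·59809; with 307989 mod 8 = 5, (2/307989) = -1; sign now -1; continue with (59809/307989)
flip (59809/307989) -> (307989/59809): both odd, 59809 mod 4 = 1, 307989 mod 4 = 1, so the flip contributes +1; sign now -1
(307989/59809): 307989 mod 59809 = 8944, so (307989/59809) = (8944/59809)
factor out 2^4: 8944 = 2^4·559; with 59809 mod 8 = 1, (2/59809) = +1; sign now -1; continue with (559/59809)
flip (559/59809) -> (59809/559): both odd, 559 mod 4 = 3, 59809 mod 4 = 1, so the flip contributes +1; sign now -1
(59809/559): 59809 mod 559 = 555, so (59809/559) = (555/559)
flip (555/559) -> (559/555): both odd, 555 mod 4 = 3, 559 mod 4 = 3, so the flip contributes -1; sign now +1
(559/555): 559 mod 555 = 4, so (559/555) = (4/555)
factor out 2^2: 4 = 2^2·1; with 555 mod 8 = 3, (2/555) = -1; sign now +1; continue with (1/555)
reached (1/555) = 1, so the symbol is +1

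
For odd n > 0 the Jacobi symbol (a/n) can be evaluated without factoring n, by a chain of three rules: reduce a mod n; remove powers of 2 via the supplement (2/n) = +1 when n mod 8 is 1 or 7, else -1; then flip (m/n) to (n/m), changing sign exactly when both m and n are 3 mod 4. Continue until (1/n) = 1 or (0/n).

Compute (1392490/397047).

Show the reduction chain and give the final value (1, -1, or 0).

(1392490/397047): 1392490 mod 397047 = 201349, so (1392490/397047) = (201349/397047)
flip (201349/397047) -> (397047/201349): both odd, 201349 mod 4 = 1, 397047 mod 4 = 3, so the flip contributes +1; sign now +1
(397047/201349): 397047 mod 201349 = 195698, so (397047/201349) = (195698/201349)
factor out 2^1: 195698 = 2^1·97849; with 201349 mod 8 = 5, (2/201349) = -1; sign now -1; continue with (97849/201349)
flip (97849/201349) -> (201349/97849): both odd, 97849 mod 4 = 1, 201349 mod 4 = 1, so the flip contributes +1; sign now -1
(201349/97849): 201349 mod 97849 = 5651, so (201349/97849) = (5651/97849)
flip (5651/97849) -> (97849/5651): both odd, 5651 mod 4 = 3, 97849 mod 4 = 1, so the flip contributes +1; sign now -1
(97849/5651): 97849 mod 5651 = 1782, so (97849/5651) = (1782/5651)
factor out 2^1: 1782 = 2^1·891; with 5651 mod 8 = 3, (2/5651) = -1; sign now +1; continue with (891/5651)
flip (891/5651) -> (5651/891): both odd, 891 mod 4 = 3, 5651 mod 4 = 3, so the flip contributes -1; sign now -1
(5651/891): 5651 mod 891 = 305, so (5651/891) = (305/891)
flip (305/891) -> (891/305): both odd, 305 mod 4 = 1, 891 mod 4 = 3, so the flip contributes +1; sign now -1
(891/305): 891 mod 305 = 281, so (891/305) = (281/305)
flip (281/305) -> (305/281): both odd, 281 mod 4 = 1, 305 mod 4 = 1, so the flip contributes +1; sign now -1
(305/281): 305 mod 281 = 24, so (305/281) = (24/281)
factor out 2^3: 24 = 2^3·3; with 281 mod 8 = 1, (2/281) = +1; sign now -1; continue with (3/281)
flip (3/281) -> (281/3): both odd, 3 mod 4 = 3, 281 mod 4 = 1, so the flip contributes +1; sign now -1
(281/3): 281 mod 3 = 2, so (281/3) = (2/3)
factor out 2^1: 2 = 2^1·1; with 3 mod 8 = 3, (2/3) = -1; sign now +1; continue with (1/3)
reached (1/3) = 1, so the symbol is +1

1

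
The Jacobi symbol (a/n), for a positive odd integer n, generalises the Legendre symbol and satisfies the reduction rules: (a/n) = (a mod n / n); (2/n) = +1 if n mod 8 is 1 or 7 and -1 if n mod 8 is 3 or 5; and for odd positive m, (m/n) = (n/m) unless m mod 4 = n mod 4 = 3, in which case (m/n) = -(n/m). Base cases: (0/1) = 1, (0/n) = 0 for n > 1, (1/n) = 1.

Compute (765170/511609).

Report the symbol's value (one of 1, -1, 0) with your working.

(765170/511609): 765170 mod 511609 = 253561, so (765170/511609) = (253561/511609)
flip (253561/511609) -> (511609/253561): both odd, 253561 mod 4 = 1, 511609 mod 4 = 1, so the flip contributes +1; sign now +1
(511609/253561): 511609 mod 253561 = 4487, so (511609/253561) = (4487/253561)
flip (4487/253561) -> (253561/4487): both odd, 4487 mod 4 = 3, 253561 mod 4 = 1, so the flip contributes +1; sign now +1
(253561/4487): 253561 mod 4487 = 2289, so (253561/4487) = (2289/4487)
flip (2289/4487) -> (4487/2289): both odd, 2289 mod 4 = 1, 4487 mod 4 = 3, so the flip contributes +1; sign now +1
(4487/2289): 4487 mod 2289 = 2198, so (4487/2289) = (2198/2289)
factor out 2^1: 2198 = 2^1·1099; with 2289 mod 8 = 1, (2/2289) = +1; sign now +1; continue with (1099/2289)
flip (1099/2289) -> (2289/1099): both odd, 1099 mod 4 = 3, 2289 mod 4 = 1, so the flip contributes +1; sign now +1
(2289/1099): 2289 mod 1099 = 91, so (2289/1099) = (91/1099)
flip (91/1099) -> (1099/91): both odd, 91 mod 4 = 3, 1099 mod 4 = 3, so the flip contributes -1; sign now -1
(1099/91): 1099 mod 91 = 7, so (1099/91) = (7/91)
flip (7/91) -> (91/7): both odd, 7 mod 4 = 3, 91 mod 4 = 3, so the flip contributes -1; sign now +1
(91/7): 91 mod 7 = 0, so (91/7) = (0/7)
reached (0/7); gcd(a, n) > 1, so (0/7) = 0 and the symbol is 0

0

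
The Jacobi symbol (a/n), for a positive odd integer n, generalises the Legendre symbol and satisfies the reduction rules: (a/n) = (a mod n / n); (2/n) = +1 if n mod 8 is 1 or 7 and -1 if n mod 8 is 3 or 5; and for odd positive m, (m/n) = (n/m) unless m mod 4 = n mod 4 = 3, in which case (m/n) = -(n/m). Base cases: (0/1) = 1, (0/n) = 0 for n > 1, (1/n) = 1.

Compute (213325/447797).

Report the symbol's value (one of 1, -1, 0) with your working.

reciprocity: (213325/447797) = +1·(447797/213325) since 213325 mod 4 = 1, 447797 mod 4 = 1; sign now +1
(447797/213325) = (21147/213325)   [reduce mod 213325]
reciprocity: (21147/213325) = +1·(213325/21147) since 21147 mod 4 = 3, 213325 mod 4 = 1; sign now +1
(213325/21147) = (1855/21147)   [reduce mod 21147]
reciprocity: (1855/21147) = -1·(21147/1855) since 1855 mod 4 = 3, 21147 mod 4 = 3; sign now -1
(21147/1855) = (742/1855)   [reduce mod 1855]
742 = 2^1·371; (2/1855) = +1 since 1855 mod 8 = 7, so (742/1855) = (+1)^1·(371/1855); sign now -1
reciprocity: (371/1855) = -1·(1855/371) since 371 mod 4 = 3, 1855 mod 4 = 3; sign now +1
(1855/371) = (0/371)   [reduce mod 371]
(0/371) = 0   [gcd(a, n) > 1]; final value = 0

0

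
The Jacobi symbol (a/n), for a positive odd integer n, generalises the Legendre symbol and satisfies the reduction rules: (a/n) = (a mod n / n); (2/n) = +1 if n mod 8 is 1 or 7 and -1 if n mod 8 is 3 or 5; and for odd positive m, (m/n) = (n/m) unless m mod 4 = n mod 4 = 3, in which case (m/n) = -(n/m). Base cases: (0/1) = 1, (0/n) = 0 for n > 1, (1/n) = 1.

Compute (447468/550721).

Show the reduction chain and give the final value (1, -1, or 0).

factor out 2^2: 447468 = 2^2·111867; with 550721 mod 8 = 1, (2/550721) = +1; sign now +1; continue with (111867/550721)
flip (111867/550721) -> (550721/111867): both odd, 111867 mod 4 = 3, 550721 mod 4 = 1, so the flip contributes +1; sign now +1
(550721/111867): 550721 mod 111867 = 103253, so (550721/111867) = (103253/111867)
flip (103253/111867) -> (111867/103253): both odd, 103253 mod 4 = 1, 111867 mod 4 = 3, so the flip contributes +1; sign now +1
(111867/103253): 111867 mod 103253 = 8614, so (111867/103253) = (8614/103253)
factor out 2^1: 8614 = 2^1·4307; with 103253 mod 8 = 5, (2/103253) = -1; sign now -1; continue with (4307/103253)
flip (4307/103253) -> (103253/4307): both odd, 4307 mod 4 = 3, 103253 mod 4 = 1, so the flip contributes +1; sign now -1
(103253/4307): 103253 mod 4307 = 4192, so (103253/4307) = (4192/4307)
factor out 2^5: 4192 = 2^5·131; with 4307 mod 8 = 3, (2/4307) = -1; sign now +1; continue with (131/4307)
flip (131/4307) -> (4307/131): both odd, 131 mod 4 = 3, 4307 mod 4 = 3, so the flip contributes -1; sign now -1
(4307/131): 4307 mod 131 = 115, so (4307/131) = (115/131)
flip (115/131) -> (131/115): both odd, 115 mod 4 = 3, 131 mod 4 = 3, so the flip contributes -1; sign now +1
(131/115): 131 mod 115 = 16, so (131/115) = (16/115)
factor out 2^4: 16 = 2^4·1; with 115 mod 8 = 3, (2/115) = -1; sign now +1; continue with (1/115)
reached (1/115) = 1, so the symbol is +1

1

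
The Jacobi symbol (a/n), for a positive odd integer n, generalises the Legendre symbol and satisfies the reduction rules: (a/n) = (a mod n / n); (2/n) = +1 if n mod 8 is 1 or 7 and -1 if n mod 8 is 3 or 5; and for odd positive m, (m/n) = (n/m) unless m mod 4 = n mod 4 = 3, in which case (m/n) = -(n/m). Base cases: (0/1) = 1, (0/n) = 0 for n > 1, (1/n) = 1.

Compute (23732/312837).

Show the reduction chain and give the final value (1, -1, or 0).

23732 = 2^2·5933; (2/312837) = -1 since 312837 mod 8 = 5, so (23732/312837) = (-1)^2·(5933/312837); sign now +1
reciprocity: (5933/312837) = +1·(312837/5933) since 5933 mod 4 = 1, 312837 mod 4 = 1; sign now +1
(312837/5933) = (4321/5933)   [reduce mod 5933]
reciprocity: (4321/5933) = +1·(5933/4321) since 4321 mod 4 = 1, 5933 mod 4 = 1; sign now +1
(5933/4321) = (1612/4321)   [reduce mod 4321]
1612 = 2^2·403; (2/4321) = +1 since 4321 mod 8 = 1, so (1612/4321) = (+1)^2·(403/4321); sign now +1
reciprocity: (403/4321) = +1·(4321/403) since 403 mod 4 = 3, 4321 mod 4 = 1; sign now +1
(4321/403) = (291/403)   [reduce mod 403]
reciprocity: (291/403) = -1·(403/291) since 291 mod 4 = 3, 403 mod 4 = 3; sign now -1
(403/291) = (112/291)   [reduce mod 291]
112 = 2^4·7; (2/291) = -1 since 291 mod 8 = 3, so (112/291) = (-1)^4·(7/291); sign now -1
reciprocity: (7/291) = -1·(291/7) since 7 mod 4 = 3, 291 mod 4 = 3; sign now +1
(291/7) = (4/7)   [reduce mod 7]
4 = 2^2·1; (2/7) = +1 since 7 mod 8 = 7, so (4/7) = (+1)^2·(1/7); sign now +1
(1/7) = 1; final value = sign = +1

1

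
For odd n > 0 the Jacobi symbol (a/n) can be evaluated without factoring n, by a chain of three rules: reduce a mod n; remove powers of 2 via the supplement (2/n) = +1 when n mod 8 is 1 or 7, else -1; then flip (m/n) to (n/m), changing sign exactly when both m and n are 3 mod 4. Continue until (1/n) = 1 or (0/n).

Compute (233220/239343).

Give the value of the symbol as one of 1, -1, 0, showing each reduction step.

0

233220 = 2^2·58305; (2/239343) = +1 since 239343 mod 8 = 7, so (233220/239343) = (+1)^2·(58305/239343); sign now +1
reciprocity: (58305/239343) = +1·(239343/58305) since 58305 mod 4 = 1, 239343 mod 4 = 3; sign now +1
(239343/58305) = (6123/58305)   [reduce mod 58305]
reciprocity: (6123/58305) = +1·(58305/6123) since 6123 mod 4 = 3, 58305 mod 4 = 1; sign now +1
(58305/6123) = (3198/6123)   [reduce mod 6123]
3198 = 2^1·1599; (2/6123) = -1 since 6123 mod 8 = 3, so (3198/6123) = (-1)^1·(1599/6123); sign now -1
reciprocity: (1599/6123) = -1·(6123/1599) since 1599 mod 4 = 3, 6123 mod 4 = 3; sign now +1
(6123/1599) = (1326/1599)   [reduce mod 1599]
1326 = 2^1·663; (2/1599) = +1 since 1599 mod 8 = 7, so (1326/1599) = (+1)^1·(663/1599); sign now +1
reciprocity: (663/1599) = -1·(1599/663) since 663 mod 4 = 3, 1599 mod 4 = 3; sign now -1
(1599/663) = (273/663)   [reduce mod 663]
reciprocity: (273/663) = +1·(663/273) since 273 mod 4 = 1, 663 mod 4 = 3; sign now -1
(663/273) = (117/273)   [reduce mod 273]
reciprocity: (117/273) = +1·(273/117) since 117 mod 4 = 1, 273 mod 4 = 1; sign now -1
(273/117) = (39/117)   [reduce mod 117]
reciprocity: (39/117) = +1·(117/39) since 39 mod 4 = 3, 117 mod 4 = 1; sign now -1
(117/39) = (0/39)   [reduce mod 39]
(0/39) = 0   [gcd(a, n) > 1]; final value = 0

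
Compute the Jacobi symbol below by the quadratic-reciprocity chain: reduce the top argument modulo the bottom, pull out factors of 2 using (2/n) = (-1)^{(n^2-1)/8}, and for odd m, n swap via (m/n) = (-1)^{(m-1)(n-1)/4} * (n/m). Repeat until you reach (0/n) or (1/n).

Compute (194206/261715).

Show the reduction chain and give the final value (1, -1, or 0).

factor out 2^1: 194206 = 2^1·97103; with 261715 mod 8 = 3, (2/261715) = -1; sign now -1; continue with (97103/261715)
flip (97103/261715) -> (261715/97103): both odd, 97103 mod 4 = 3, 261715 mod 4 = 3, so the flip contributes -1; sign now +1
(261715/97103): 261715 mod 97103 = 67509, so (261715/97103) = (67509/97103)
flip (67509/97103) -> (97103/67509): both odd, 67509 mod 4 = 1, 97103 mod 4 = 3, so the flip contributes +1; sign now +1
(97103/67509): 97103 mod 67509 = 29594, so (97103/67509) = (29594/67509)
factor out 2^1: 29594 = 2^1·14797; with 67509 mod 8 = 5, (2/67509) = -1; sign now -1; continue with (14797/67509)
flip (14797/67509) -> (67509/14797): both odd, 14797 mod 4 = 1, 67509 mod 4 = 1, so the flip contributes +1; sign now -1
(67509/14797): 67509 mod 14797 = 8321, so (67509/14797) = (8321/14797)
flip (8321/14797) -> (14797/8321): both odd, 8321 mod 4 = 1, 14797 mod 4 = 1, so the flip contributes +1; sign now -1
(14797/8321): 14797 mod 8321 = 6476, so (14797/8321) = (6476/8321)
factor out 2^2: 6476 = 2^2·1619; with 8321 mod 8 = 1, (2/8321) = +1; sign now -1; continue with (1619/8321)
flip (1619/8321) -> (8321/1619): both odd, 1619 mod 4 = 3, 8321 mod 4 = 1, so the flip contributes +1; sign now -1
(8321/1619): 8321 mod 1619 = 226, so (8321/1619) = (226/1619)
factor out 2^1: 226 = 2^1·113; with 1619 mod 8 = 3, (2/1619) = -1; sign now +1; continue with (113/1619)
flip (113/1619) -> (1619/113): both odd, 113 mod 4 = 1, 1619 mod 4 = 3, so the flip contributes +1; sign now +1
(1619/113): 1619 mod 113 = 37, so (1619/113) = (37/113)
flip (37/113) -> (113/37): both odd, 37 mod 4 = 1, 113 mod 4 = 1, so the flip contributes +1; sign now +1
(113/37): 113 mod 37 = 2, so (113/37) = (2/37)
factor out 2^1: 2 = 2^1·1; with 37 mod 8 = 5, (2/37) = -1; sign now -1; continue with (1/37)
reached (1/37) = 1, so the symbol is -1

-1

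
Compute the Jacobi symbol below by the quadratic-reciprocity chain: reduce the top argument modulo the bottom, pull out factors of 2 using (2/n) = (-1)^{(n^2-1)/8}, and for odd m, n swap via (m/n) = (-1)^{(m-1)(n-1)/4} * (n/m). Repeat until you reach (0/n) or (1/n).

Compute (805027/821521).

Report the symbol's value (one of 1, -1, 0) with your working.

reciprocity: (805027/821521) = +1·(821521/805027) since 805027 mod 4 = 3, 821521 mod 4 = 1; sign now +1
(821521/805027) = (16494/805027)   [reduce mod 805027]
16494 = 2^1·8247; (2/805027) = -1 since 805027 mod 8 = 3, so (16494/805027) = (-1)^1·(8247/805027); sign now -1
reciprocity: (8247/805027) = -1·(805027/8247) since 8247 mod 4 = 3, 805027 mod 4 = 3; sign now +1
(805027/8247) = (5068/8247)   [reduce mod 8247]
5068 = 2^2·1267; (2/8247) = +1 since 8247 mod 8 = 7, so (5068/8247) = (+1)^2·(1267/8247); sign now +1
reciprocity: (1267/8247) = -1·(8247/1267) since 1267 mod 4 = 3, 8247 mod 4 = 3; sign now -1
(8247/1267) = (645/1267)   [reduce mod 1267]
reciprocity: (645/1267) = +1·(1267/645) since 645 mod 4 = 1, 1267 mod 4 = 3; sign now -1
(1267/645) = (622/645)   [reduce mod 645]
622 = 2^1·311; (2/645) = -1 since 645 mod 8 = 5, so (622/645) = (-1)^1·(311/645); sign now +1
reciprocity: (311/645) = +1·(645/311) since 311 mod 4 = 3, 645 mod 4 = 1; sign now +1
(645/311) = (23/311)   [reduce mod 311]
reciprocity: (23/311) = -1·(311/23) since 23 mod 4 = 3, 311 mod 4 = 3; sign now -1
(311/23) = (12/23)   [reduce mod 23]
12 = 2^2·3; (2/23) = +1 since 23 mod 8 = 7, so (12/23) = (+1)^2·(3/23); sign now -1
reciprocity: (3/23) = -1·(23/3) since 3 mod 4 = 3, 23 mod 4 = 3; sign now +1
(23/3) = (2/3)   [reduce mod 3]
2 = 2^1·1; (2/3) = -1 since 3 mod 8 = 3, so (2/3) = (-1)^1·(1/3); sign now -1
(1/3) = 1; final value = sign = -1

-1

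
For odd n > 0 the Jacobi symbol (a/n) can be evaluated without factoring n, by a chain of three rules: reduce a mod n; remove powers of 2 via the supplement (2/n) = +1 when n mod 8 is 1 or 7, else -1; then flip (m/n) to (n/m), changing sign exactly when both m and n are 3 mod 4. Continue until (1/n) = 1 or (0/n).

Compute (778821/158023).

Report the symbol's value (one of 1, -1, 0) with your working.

-1

(778821/158023) = (146729/158023)   [reduce mod 158023]
reciprocity: (146729/158023) = +1·(158023/146729) since 146729 mod 4 = 1, 158023 mod 4 = 3; sign now +1
(158023/146729) = (11294/146729)   [reduce mod 146729]
11294 = 2^1·5647; (2/146729) = +1 since 146729 mod 8 = 1, so (11294/146729) = (+1)^1·(5647/146729); sign now +1
reciprocity: (5647/146729) = +1·(146729/5647) since 5647 mod 4 = 3, 146729 mod 4 = 1; sign now +1
(146729/5647) = (5554/5647)   [reduce mod 5647]
5554 = 2^1·2777; (2/5647) = +1 since 5647 mod 8 = 7, so (5554/5647) = (+1)^1·(2777/5647); sign now +1
reciprocity: (2777/5647) = +1·(5647/2777) since 2777 mod 4 = 1, 5647 mod 4 = 3; sign now +1
(5647/2777) = (93/2777)   [reduce mod 2777]
reciprocity: (93/2777) = +1·(2777/93) since 93 mod 4 = 1, 2777 mod 4 = 1; sign now +1
(2777/93) = (80/93)   [reduce mod 93]
80 = 2^4·5; (2/93) = -1 since 93 mod 8 = 5, so (80/93) = (-1)^4·(5/93); sign now +1
reciprocity: (5/93) = +1·(93/5) since 5 mod 4 = 1, 93 mod 4 = 1; sign now +1
(93/5) = (3/5)   [reduce mod 5]
reciprocity: (3/5) = +1·(5/3) since 3 mod 4 = 3, 5 mod 4 = 1; sign now +1
(5/3) = (2/3)   [reduce mod 3]
2 = 2^1·1; (2/3) = -1 since 3 mod 8 = 3, so (2/3) = (-1)^1·(1/3); sign now -1
(1/3) = 1; final value = sign = -1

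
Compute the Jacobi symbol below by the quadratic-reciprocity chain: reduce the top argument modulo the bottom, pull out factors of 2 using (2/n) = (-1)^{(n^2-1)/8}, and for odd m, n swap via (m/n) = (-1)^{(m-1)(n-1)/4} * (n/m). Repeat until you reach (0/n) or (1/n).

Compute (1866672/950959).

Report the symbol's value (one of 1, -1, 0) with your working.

1

(1866672/950959): 1866672 mod 950959 = 915713, so (1866672/950959) = (915713/950959)
flip (915713/950959) -> (950959/915713): both odd, 915713 mod 4 = 1, 950959 mod 4 = 3, so the flip contributes +1; sign now +1
(950959/915713): 950959 mod 915713 = 35246, so (950959/915713) = (35246/915713)
factor out 2^1: 35246 = 2^1·17623; with 915713 mod 8 = 1, (2/915713) = +1; sign now +1; continue with (17623/915713)
flip (17623/915713) -> (915713/17623): both odd, 17623 mod 4 = 3, 915713 mod 4 = 1, so the flip contributes +1; sign now +1
(915713/17623): 915713 mod 17623 = 16940, so (915713/17623) = (16940/17623)
factor out 2^2: 16940 = 2^2·4235; with 17623 mod 8 = 7, (2/17623) = +1; sign now +1; continue with (4235/17623)
flip (4235/17623) -> (17623/4235): both odd, 4235 mod 4 = 3, 17623 mod 4 = 3, so the flip contributes -1; sign now -1
(17623/4235): 17623 mod 4235 = 683, so (17623/4235) = (683/4235)
flip (683/4235) -> (4235/683): both odd, 683 mod 4 = 3, 4235 mod 4 = 3, so the flip contributes -1; sign now +1
(4235/683): 4235 mod 683 = 137, so (4235/683) = (137/683)
flip (137/683) -> (683/137): both odd, 137 mod 4 = 1, 683 mod 4 = 3, so the flip contributes +1; sign now +1
(683/137): 683 mod 137 = 135, so (683/137) = (135/137)
flip (135/137) -> (137/135): both odd, 135 mod 4 = 3, 137 mod 4 = 1, so the flip contributes +1; sign now +1
(137/135): 137 mod 135 = 2, so (137/135) = (2/135)
factor out 2^1: 2 = 2^1·1; with 135 mod 8 = 7, (2/135) = +1; sign now +1; continue with (1/135)
reached (1/135) = 1, so the symbol is +1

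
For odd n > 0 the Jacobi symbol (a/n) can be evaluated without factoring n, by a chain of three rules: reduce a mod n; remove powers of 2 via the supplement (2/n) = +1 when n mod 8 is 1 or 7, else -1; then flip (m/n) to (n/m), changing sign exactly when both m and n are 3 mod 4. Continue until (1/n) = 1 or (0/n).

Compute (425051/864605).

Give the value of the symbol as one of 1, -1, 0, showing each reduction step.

-1

flip (425051/864605) -> (864605/425051): both odd, 425051 mod 4 = 3, 864605 mod 4 = 1, so the flip contributes +1; sign now +1
(864605/425051): 864605 mod 425051 = 14503, so (864605/425051) = (14503/425051)
flip (14503/425051) -> (425051/14503): both odd, 14503 mod 4 = 3, 425051 mod 4 = 3, so the flip contributes -1; sign now -1
(425051/14503): 425051 mod 14503 = 4464, so (425051/14503) = (4464/14503)
factor out 2^4: 4464 = 2^4·279; with 14503 mod 8 = 7, (2/14503) = +1; sign now -1; continue with (279/14503)
flip (279/14503) -> (14503/279): both odd, 279 mod 4 = 3, 14503 mod 4 = 3, so the flip contributes -1; sign now +1
(14503/279): 14503 mod 279 = 274, so (14503/279) = (274/279)
factor out 2^1: 274 = 2^1·137; with 279 mod 8 = 7, (2/279) = +1; sign now +1; continue with (137/279)
flip (137/279) -> (279/137): both odd, 137 mod 4 = 1, 279 mod 4 = 3, so the flip contributes +1; sign now +1
(279/137): 279 mod 137 = 5, so (279/137) = (5/137)
flip (5/137) -> (137/5): both odd, 5 mod 4 = 1, 137 mod 4 = 1, so the flip contributes +1; sign now +1
(137/5): 137 mod 5 = 2, so (137/5) = (2/5)
factor out 2^1: 2 = 2^1·1; with 5 mod 8 = 5, (2/5) = -1; sign now -1; continue with (1/5)
reached (1/5) = 1, so the symbol is -1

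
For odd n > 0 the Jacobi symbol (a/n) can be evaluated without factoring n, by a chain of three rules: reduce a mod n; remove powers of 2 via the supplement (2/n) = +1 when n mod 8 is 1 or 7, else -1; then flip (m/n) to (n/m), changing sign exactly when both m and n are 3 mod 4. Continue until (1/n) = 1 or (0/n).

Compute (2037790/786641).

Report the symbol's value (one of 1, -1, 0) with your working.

(2037790/786641): 2037790 mod 786641 = 464508, so (2037790/786641) = (464508/786641)
factor out 2^2: 464508 = 2^2·116127; with 786641 mod 8 = 1, (2/786641) = +1; sign now +1; continue with (116127/786641)
flip (116127/786641) -> (786641/116127): both odd, 116127 mod 4 = 3, 786641 mod 4 = 1, so the flip contributes +1; sign now +1
(786641/116127): 786641 mod 116127 = 89879, so (786641/116127) = (89879/116127)
flip (89879/116127) -> (116127/89879): both odd, 89879 mod 4 = 3, 116127 mod 4 = 3, so the flip contributes -1; sign now -1
(116127/89879): 116127 mod 89879 = 26248, so (116127/89879) = (26248/89879)
factor out 2^3: 26248 = 2^3·3281; with 89879 mod 8 = 7, (2/89879) = +1; sign now -1; continue with (3281/89879)
flip (3281/89879) -> (89879/3281): both odd, 3281 mod 4 = 1, 89879 mod 4 = 3, so the flip contributes +1; sign now -1
(89879/3281): 89879 mod 3281 = 1292, so (89879/3281) = (1292/3281)
factor out 2^2: 1292 = 2^2·323; with 3281 mod 8 = 1, (2/3281) = +1; sign now -1; continue with (323/3281)
flip (323/3281) -> (3281/323): both odd, 323 mod 4 = 3, 3281 mod 4 = 1, so the flip contributes +1; sign now -1
(3281/323): 3281 mod 323 = 51, so (3281/323) = (51/323)
flip (51/323) -> (323/51): both odd, 51 mod 4 = 3, 323 mod 4 = 3, so the flip contributes -1; sign now +1
(323/51): 323 mod 51 = 17, so (323/51) = (17/51)
flip (17/51) -> (51/17): both odd, 17 mod 4 = 1, 51 mod 4 = 3, so the flip contributes +1; sign now +1
(51/17): 51 mod 17 = 0, so (51/17) = (0/17)
reached (0/17); gcd(a, n) > 1, so (0/17) = 0 and the symbol is 0

0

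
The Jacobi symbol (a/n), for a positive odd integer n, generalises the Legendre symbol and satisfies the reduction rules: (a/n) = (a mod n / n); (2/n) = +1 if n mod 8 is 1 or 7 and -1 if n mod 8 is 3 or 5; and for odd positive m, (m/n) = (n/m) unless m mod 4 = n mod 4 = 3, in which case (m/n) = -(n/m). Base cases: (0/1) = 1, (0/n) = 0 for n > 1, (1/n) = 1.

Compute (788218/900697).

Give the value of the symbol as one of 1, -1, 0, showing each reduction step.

factor out 2^1: 788218 = 2^1·394109; with 900697 mod 8 = 1, (2/900697) = +1; sign now +1; continue with (394109/900697)
flip (394109/900697) -> (900697/394109): both odd, 394109 mod 4 = 1, 900697 mod 4 = 1, so the flip contributes +1; sign now +1
(900697/394109): 900697 mod 394109 = 112479, so (900697/394109) = (112479/394109)
flip (112479/394109) -> (394109/112479): both odd, 112479 mod 4 = 3, 394109 mod 4 = 1, so the flip contributes +1; sign now +1
(394109/112479): 394109 mod 112479 = 56672, so (394109/112479) = (56672/112479)
factor out 2^5: 56672 = 2^5·1771; with 112479 mod 8 = 7, (2/112479) = +1; sign now +1; continue with (1771/112479)
flip (1771/112479) -> (112479/1771): both odd, 1771 mod 4 = 3, 112479 mod 4 = 3, so the flip contributes -1; sign now -1
(112479/1771): 112479 mod 1771 = 906, so (112479/1771) = (906/1771)
factor out 2^1: 906 = 2^1·453; with 1771 mod 8 = 3, (2/1771) = -1; sign now +1; continue with (453/1771)
flip (453/1771) -> (1771/453): both odd, 453 mod 4 = 1, 1771 mod 4 = 3, so the flip contributes +1; sign now +1
(1771/453): 1771 mod 453 = 412, so (1771/453) = (412/453)
factor out 2^2: 412 = 2^2·103; with 453 mod 8 = 5, (2/453) = -1; sign now +1; continue with (103/453)
flip (103/453) -> (453/103): both odd, 103 mod 4 = 3, 453 mod 4 = 1, so the flip contributes +1; sign now +1
(453/103): 453 mod 103 = 41, so (453/103) = (41/103)
flip (41/103) -> (103/41): both odd, 41 mod 4 = 1, 103 mod 4 = 3, so the flip contributes +1; sign now +1
(103/41): 103 mod 41 = 21, so (103/41) = (21/41)
flip (21/41) -> (41/21): both odd, 21 mod 4 = 1, 41 mod 4 = 1, so the flip contributes +1; sign now +1
(41/21): 41 mod 21 = 20, so (41/21) = (20/21)
factor out 2^2: 20 = 2^2·5; with 21 mod 8 = 5, (2/21) = -1; sign now +1; continue with (5/21)
flip (5/21) -> (21/5): both odd, 5 mod 4 = 1, 21 mod 4 = 1, so the flip contributes +1; sign now +1
(21/5): 21 mod 5 = 1, so (21/5) = (1/5)
reached (1/5) = 1, so the symbol is +1

1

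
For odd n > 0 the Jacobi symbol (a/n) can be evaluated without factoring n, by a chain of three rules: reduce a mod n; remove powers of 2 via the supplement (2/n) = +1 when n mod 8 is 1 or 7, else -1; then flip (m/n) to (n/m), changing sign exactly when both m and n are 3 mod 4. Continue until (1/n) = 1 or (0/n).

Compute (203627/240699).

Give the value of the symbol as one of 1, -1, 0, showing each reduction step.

reciprocity: (203627/240699) = -1·(240699/203627) since 203627 mod 4 = 3, 240699 mod 4 = 3; sign now -1
(240699/203627) = (37072/203627)   [reduce mod 203627]
37072 = 2^4·2317; (2/203627) = -1 since 203627 mod 8 = 3, so (37072/203627) = (-1)^4·(2317/203627); sign now -1
reciprocity: (2317/203627) = +1·(203627/2317) since 2317 mod 4 = 1, 203627 mod 4 = 3; sign now -1
(203627/2317) = (2048/2317)   [reduce mod 2317]
2048 = 2^11·1; (2/2317) = -1 since 2317 mod 8 = 5, so (2048/2317) = (-1)^11·(1/2317); sign now +1
(1/2317) = 1; final value = sign = +1

1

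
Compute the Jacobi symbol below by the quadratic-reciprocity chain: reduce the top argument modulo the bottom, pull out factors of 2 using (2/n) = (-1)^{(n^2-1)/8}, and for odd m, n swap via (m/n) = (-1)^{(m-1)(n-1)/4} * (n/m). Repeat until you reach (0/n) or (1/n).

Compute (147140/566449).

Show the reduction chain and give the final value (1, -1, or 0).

1

147140 = 2^2·36785; (2/566449) = +1 since 566449 mod 8 = 1, so (147140/566449) = (+1)^2·(36785/566449); sign now +1
reciprocity: (36785/566449) = +1·(566449/36785) since 36785 mod 4 = 1, 566449 mod 4 = 1; sign now +1
(566449/36785) = (14674/36785)   [reduce mod 36785]
14674 = 2^1·7337; (2/36785) = +1 since 36785 mod 8 = 1, so (14674/36785) = (+1)^1·(7337/36785); sign now +1
reciprocity: (7337/36785) = +1·(36785/7337) since 7337 mod 4 = 1, 36785 mod 4 = 1; sign now +1
(36785/7337) = (100/7337)   [reduce mod 7337]
100 = 2^2·25; (2/7337) = +1 since 7337 mod 8 = 1, so (100/7337) = (+1)^2·(25/7337); sign now +1
reciprocity: (25/7337) = +1·(7337/25) since 25 mod 4 = 1, 7337 mod 4 = 1; sign now +1
(7337/25) = (12/25)   [reduce mod 25]
12 = 2^2·3; (2/25) = +1 since 25 mod 8 = 1, so (12/25) = (+1)^2·(3/25); sign now +1
reciprocity: (3/25) = +1·(25/3) since 3 mod 4 = 3, 25 mod 4 = 1; sign now +1
(25/3) = (1/3)   [reduce mod 3]
(1/3) = 1; final value = sign = +1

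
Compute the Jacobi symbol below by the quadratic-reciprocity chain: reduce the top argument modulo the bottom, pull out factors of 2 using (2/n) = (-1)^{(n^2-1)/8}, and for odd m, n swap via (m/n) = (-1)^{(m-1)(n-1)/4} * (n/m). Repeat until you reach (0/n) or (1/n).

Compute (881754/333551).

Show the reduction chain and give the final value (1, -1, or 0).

(881754/333551) = (214652/333551)   [reduce mod 333551]
214652 = 2^2·53663; (2/333551) = +1 since 333551 mod 8 = 7, so (214652/333551) = (+1)^2·(53663/333551); sign now +1
reciprocity: (53663/333551) = -1·(333551/53663) since 53663 mod 4 = 3, 333551 mod 4 = 3; sign now -1
(333551/53663) = (11573/53663)   [reduce mod 53663]
reciprocity: (11573/53663) = +1·(53663/11573) since 11573 mod 4 = 1, 53663 mod 4 = 3; sign now -1
(53663/11573) = (7371/11573)   [reduce mod 11573]
reciprocity: (7371/11573) = +1·(11573/7371) since 7371 mod 4 = 3, 11573 mod 4 = 1; sign now -1
(11573/7371) = (4202/7371)   [reduce mod 7371]
4202 = 2^1·2101; (2/7371) = -1 since 7371 mod 8 = 3, so (4202/7371) = (-1)^1·(2101/7371); sign now +1
reciprocity: (2101/7371) = +1·(7371/2101) since 2101 mod 4 = 1, 7371 mod 4 = 3; sign now +1
(7371/2101) = (1068/2101)   [reduce mod 2101]
1068 = 2^2·267; (2/2101) = -1 since 2101 mod 8 = 5, so (1068/2101) = (-1)^2·(267/2101); sign now +1
reciprocity: (267/2101) = +1·(2101/267) since 267 mod 4 = 3, 2101 mod 4 = 1; sign now +1
(2101/267) = (232/267)   [reduce mod 267]
232 = 2^3·29; (2/267) = -1 since 267 mod 8 = 3, so (232/267) = (-1)^3·(29/267); sign now -1
reciprocity: (29/267) = +1·(267/29) since 29 mod 4 = 1, 267 mod 4 = 3; sign now -1
(267/29) = (6/29)   [reduce mod 29]
6 = 2^1·3; (2/29) = -1 since 29 mod 8 = 5, so (6/29) = (-1)^1·(3/29); sign now +1
reciprocity: (3/29) = +1·(29/3) since 3 mod 4 = 3, 29 mod 4 = 1; sign now +1
(29/3) = (2/3)   [reduce mod 3]
2 = 2^1·1; (2/3) = -1 since 3 mod 8 = 3, so (2/3) = (-1)^1·(1/3); sign now -1
(1/3) = 1; final value = sign = -1

-1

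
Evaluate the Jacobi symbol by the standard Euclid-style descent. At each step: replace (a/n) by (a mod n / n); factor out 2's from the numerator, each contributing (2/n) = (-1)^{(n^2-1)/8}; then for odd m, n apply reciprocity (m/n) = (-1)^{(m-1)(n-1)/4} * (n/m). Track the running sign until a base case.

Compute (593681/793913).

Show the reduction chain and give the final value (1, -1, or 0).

flip (593681/793913) -> (793913/593681): both odd, 593681 mod 4 = 1, 793913 mod 4 = 1, so the flip contributes +1; sign now +1
(793913/593681): 793913 mod 593681 = 200232, so (793913/593681) = (200232/593681)
factor out 2^3: 200232 = 2^3·25029; with 593681 mod 8 = 1, (2/593681) = +1; sign now +1; continue with (25029/593681)
flip (25029/593681) -> (593681/25029): both odd, 25029 mod 4 = 1, 593681 mod 4 = 1, so the flip contributes +1; sign now +1
(593681/25029): 593681 mod 25029 = 18014, so (593681/25029) = (18014/25029)
factor out 2^1: 18014 = 2^1·9007; with 25029 mod 8 = 5, (2/25029) = -1; sign now -1; continue with (9007/25029)
flip (9007/25029) -> (25029/9007): both odd, 9007 mod 4 = 3, 25029 mod 4 = 1, so the flip contributes +1; sign now -1
(25029/9007): 25029 mod 9007 = 7015, so (25029/9007) = (7015/9007)
flip (7015/9007) -> (9007/7015): both odd, 7015 mod 4 = 3, 9007 mod 4 = 3, so the flip contributes -1; sign now +1
(9007/7015): 9007 mod 7015 = 1992, so (9007/7015) = (1992/7015)
factor out 2^3: 1992 = 2^3·249; with 7015 mod 8 = 7, (2/7015) = +1; sign now +1; continue with (249/7015)
flip (249/7015) -> (7015/249): both odd, 249 mod 4 = 1, 7015 mod 4 = 3, so the flip contributes +1; sign now +1
(7015/249): 7015 mod 249 = 43, so (7015/249) = (43/249)
flip (43/249) -> (249/43): both odd, 43 mod 4 = 3, 249 mod 4 = 1, so the flip contributes +1; sign now +1
(249/43): 249 mod 43 = 34, so (249/43) = (34/43)
factor out 2^1: 34 = 2^1·17; with 43 mod 8 = 3, (2/43) = -1; sign now -1; continue with (17/43)
flip (17/43) -> (43/17): both odd, 17 mod 4 = 1, 43 mod 4 = 3, so the flip contributes +1; sign now -1
(43/17): 43 mod 17 = 9, so (43/17) = (9/17)
flip (9/17) -> (17/9): both odd, 9 mod 4 = 1, 17 mod 4 = 1, so the flip contributes +1; sign now -1
(17/9): 17 mod 9 = 8, so (17/9) = (8/9)
factor out 2^3: 8 = 2^3·1; with 9 mod 8 = 1, (2/9) = +1; sign now -1; continue with (1/9)
reached (1/9) = 1, so the symbol is -1

-1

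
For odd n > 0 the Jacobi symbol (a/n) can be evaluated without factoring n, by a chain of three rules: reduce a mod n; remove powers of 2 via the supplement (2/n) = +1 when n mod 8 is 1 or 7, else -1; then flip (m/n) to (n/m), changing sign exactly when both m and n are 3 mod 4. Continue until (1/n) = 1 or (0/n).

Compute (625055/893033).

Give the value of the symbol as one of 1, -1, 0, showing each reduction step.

flip (625055/893033) -> (893033/625055): both odd, 625055 mod 4 = 3, 893033 mod 4 = 1, so the flip contributes +1; sign now +1
(893033/625055): 893033 mod 625055 = 267978, so (893033/625055) = (267978/625055)
factor out 2^1: 267978 = 2^1·133989; with 625055 mod 8 = 7, (2/625055) = +1; sign now +1; continue with (133989/625055)
flip (133989/625055) -> (625055/133989): both odd, 133989 mod 4 = 1, 625055 mod 4 = 3, so the flip contributes +1; sign now +1
(625055/133989): 625055 mod 133989 = 89099, so (625055/133989) = (89099/133989)
flip (89099/133989) -> (133989/89099): both odd, 89099 mod 4 = 3, 133989 mod 4 = 1, so the flip contributes +1; sign now +1
(133989/89099): 133989 mod 89099 = 44890, so (133989/89099) = (44890/89099)
factor out 2^1: 44890 = 2^1·22445; with 89099 mod 8 = 3, (2/89099) = -1; sign now -1; continue with (22445/89099)
flip (22445/89099) -> (89099/22445): both odd, 22445 mod 4 = 1, 89099 mod 4 = 3, so the flip contributes +1; sign now -1
(89099/22445): 89099 mod 22445 = 21764, so (89099/22445) = (21764/22445)
factor out 2^2: 21764 = 2^2·5441; with 22445 mod 8 = 5, (2/22445) = -1; sign now -1; continue with (5441/22445)
flip (5441/22445) -> (22445/5441): both odd, 5441 mod 4 = 1, 22445 mod 4 = 1, so the flip contributes +1; sign now -1
(22445/5441): 22445 mod 5441 = 681, so (22445/5441) = (681/5441)
flip (681/5441) -> (5441/681): both odd, 681 mod 4 = 1, 5441 mod 4 = 1, so the flip contributes +1; sign now -1
(5441/681): 5441 mod 681 = 674, so (5441/681) = (674/681)
factor out 2^1: 674 = 2^1·337; with 681 mod 8 = 1, (2/681) = +1; sign now -1; continue with (337/681)
flip (337/681) -> (681/337): both odd, 337 mod 4 = 1, 681 mod 4 = 1, so the flip contributes +1; sign now -1
(681/337): 681 mod 337 = 7, so (681/337) = (7/337)
flip (7/337) -> (337/7): both odd, 7 mod 4 = 3, 337 mod 4 = 1, so the flip contributes +1; sign now -1
(337/7): 337 mod 7 = 1, so (337/7) = (1/7)
reached (1/7) = 1, so the symbol is -1

-1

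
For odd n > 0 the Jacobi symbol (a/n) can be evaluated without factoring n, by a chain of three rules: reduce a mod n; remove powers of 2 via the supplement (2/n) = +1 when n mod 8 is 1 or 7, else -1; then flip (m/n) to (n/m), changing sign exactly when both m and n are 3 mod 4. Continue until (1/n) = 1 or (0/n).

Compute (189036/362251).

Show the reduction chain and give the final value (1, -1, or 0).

factor out 2^2: 189036 = 2^2·47259; with 362251 mod 8 = 3, (2/362251) = -1; sign now +1; continue with (47259/362251)
flip (47259/362251) -> (362251/47259): both odd, 47259 mod 4 = 3, 362251 mod 4 = 3, so the flip contributes -1; sign now -1
(362251/47259): 362251 mod 47259 = 31438, so (362251/47259) = (31438/47259)
factor out 2^1: 31438 = 2^1·15719; with 47259 mod 8 = 3, (2/47259) = -1; sign now +1; continue with (15719/47259)
flip (15719/47259) -> (47259/15719): both odd, 15719 mod 4 = 3, 47259 mod 4 = 3, so the flip contributes -1; sign now -1
(47259/15719): 47259 mod 15719 = 102, so (47259/15719) = (102/15719)
factor out 2^1: 102 = 2^1·51; with 15719 mod 8 = 7, (2/15719) = +1; sign now -1; continue with (51/15719)
flip (51/15719) -> (15719/51): both odd, 51 mod 4 = 3, 15719 mod 4 = 3, so the flip contributes -1; sign now +1
(15719/51): 15719 mod 51 = 11, so (15719/51) = (11/51)
flip (11/51) -> (51/11): both odd, 11 mod 4 = 3, 51 mod 4 = 3, so the flip contributes -1; sign now -1
(51/11): 51 mod 11 = 7, so (51/11) = (7/11)
flip (7/11) -> (11/7): both odd, 7 mod 4 = 3, 11 mod 4 = 3, so the flip contributes -1; sign now +1
(11/7): 11 mod 7 = 4, so (11/7) = (4/7)
factor out 2^2: 4 = 2^2·1; with 7 mod 8 = 7, (2/7) = +1; sign now +1; continue with (1/7)
reached (1/7) = 1, so the symbol is +1

1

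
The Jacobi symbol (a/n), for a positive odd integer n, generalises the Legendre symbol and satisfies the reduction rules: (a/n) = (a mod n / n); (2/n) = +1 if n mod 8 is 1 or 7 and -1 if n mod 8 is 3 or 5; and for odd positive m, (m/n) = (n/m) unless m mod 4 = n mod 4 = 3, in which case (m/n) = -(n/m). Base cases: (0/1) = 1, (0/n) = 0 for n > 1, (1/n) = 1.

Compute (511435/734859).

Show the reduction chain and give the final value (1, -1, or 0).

flip (511435/734859) -> (734859/511435): both odd, 511435 mod 4 = 3, 734859 mod 4 = 3, so the flip contributes -1; sign now -1
(734859/511435): 734859 mod 511435 = 223424, so (734859/511435) = (223424/511435)
factor out 2^6: 223424 = 2^6·3491; with 511435 mod 8 = 3, (2/511435) = -1; sign now -1; continue with (3491/511435)
flip (3491/511435) -> (511435/3491): both odd, 3491 mod 4 = 3, 511435 mod 4 = 3, so the flip contributes -1; sign now +1
(511435/3491): 511435 mod 3491 = 1749, so (511435/3491) = (1749/3491)
flip (1749/3491) -> (3491/1749): both odd, 1749 mod 4 = 1, 3491 mod 4 = 3, so the flip contributes +1; sign now +1
(3491/1749): 3491 mod 1749 = 1742, so (3491/1749) = (1742/1749)
factor out 2^1: 1742 = 2^1·871; with 1749 mod 8 = 5, (2/1749) = -1; sign now -1; continue with (871/1749)
flip (871/1749) -> (1749/871): both odd, 871 mod 4 = 3, 1749 mod 4 = 1, so the flip contributes +1; sign now -1
(1749/871): 1749 mod 871 = 7, so (1749/871) = (7/871)
flip (7/871) -> (871/7): both odd, 7 mod 4 = 3, 871 mod 4 = 3, so the flip contributes -1; sign now +1
(871/7): 871 mod 7 = 3, so (871/7) = (3/7)
flip (3/7) -> (7/3): both odd, 3 mod 4 = 3, 7 mod 4 = 3, so the flip contributes -1; sign now -1
(7/3): 7 mod 3 = 1, so (7/3) = (1/3)
reached (1/3) = 1, so the symbol is -1

-1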